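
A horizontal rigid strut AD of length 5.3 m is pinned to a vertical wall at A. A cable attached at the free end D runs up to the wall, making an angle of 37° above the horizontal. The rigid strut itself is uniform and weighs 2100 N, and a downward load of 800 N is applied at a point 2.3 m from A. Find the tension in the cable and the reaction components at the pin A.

T = 2322 N, A_x = 1854 N, A_y = 1503 N

ΣM about A: T·sin37°·5.3 − 2100·2.65 − 800·2.3 = 0 → T = 7405/(5.3·0.601815) = 2321.59 ≈ 2322 N.
ΣF_x = 0: A_x − T·cos37° = 0 → A_x = 2321.59 × 0.798636 = 1854 N.
ΣF_y = 0: A_y + T·sin37° − 2100 − 800 = 0 → A_y = 2900 − 2321.59 × 0.601815 = 1503 N.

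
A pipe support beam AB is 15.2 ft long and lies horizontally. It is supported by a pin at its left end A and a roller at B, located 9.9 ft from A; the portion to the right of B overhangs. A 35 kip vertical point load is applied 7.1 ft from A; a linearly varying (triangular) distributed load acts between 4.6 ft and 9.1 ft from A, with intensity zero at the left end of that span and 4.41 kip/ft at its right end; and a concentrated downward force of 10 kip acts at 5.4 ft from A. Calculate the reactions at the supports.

Resultant of the triangular load: ½ × 4.41 × 4.5 = 9.9225 kip, acting at 7.6 ft from A (one-third of the span from the peak).
Moments about A: B_y·9.9 − 35·7.1 − (½·4.41·4.5)·7.6 − 10·5.4 = 0 → B_y = 377.911/9.9 = 38.1728 ≈ 38.17 kip.
ΣF_y = 0: A_y + 38.1728 − 35 − ½·4.41·4.5 − 10 = 0 → A_y = 16.75 kip.
ΣF_x = 0: no horizontal applied forces, so A_x = 0.

A_x = 0, A_y = 16.75 kip, B_y = 38.17 kip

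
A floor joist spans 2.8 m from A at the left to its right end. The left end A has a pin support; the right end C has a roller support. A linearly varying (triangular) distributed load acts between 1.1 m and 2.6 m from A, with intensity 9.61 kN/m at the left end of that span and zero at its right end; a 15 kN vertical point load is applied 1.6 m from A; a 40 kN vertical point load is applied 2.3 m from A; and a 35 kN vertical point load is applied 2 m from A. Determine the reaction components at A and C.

A_x = 0, A_y = 26.66 kN, C_y = 70.55 kN

Resultant of the triangular load: ½ × 9.61 × 1.5 = 7.2075 kN, acting at 1.6 m from A (one-third of the span from the peak).
Taking moments about A: C_y·2.8 − (½·9.61·1.5)·1.6 − 15·1.6 − 40·2.3 − 35·2 = 0 → C_y = 197.532/2.8 = 70.5471 ≈ 70.55 kN.
ΣF_y = 0: A_y + 70.5471 − ½·9.61·1.5 − 15 − 40 − 35 = 0 → A_y = 26.66 kN.
ΣF_x = 0: no horizontal applied forces, so A_x = 0.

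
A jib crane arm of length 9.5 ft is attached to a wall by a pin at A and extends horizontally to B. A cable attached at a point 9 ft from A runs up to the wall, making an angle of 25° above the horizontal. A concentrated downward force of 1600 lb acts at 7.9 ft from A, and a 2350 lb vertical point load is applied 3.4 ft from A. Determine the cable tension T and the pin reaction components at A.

ΣM about A: T·sin25°·9 − 1600·7.9 − 2350·3.4 = 0 → T = 20630/(9·0.422618) = 5423.86 ≈ 5424 lb.
ΣF_x = 0: A_x − T·cos25° = 0 → A_x = 5423.86 × 0.906308 = 4916 lb.
ΣF_y = 0: A_y + T·sin25° − 1600 − 2350 = 0 → A_y = 3950 − 5423.86 × 0.422618 = 1658 lb.

T = 5424 lb, A_x = 4916 lb, A_y = 1658 lb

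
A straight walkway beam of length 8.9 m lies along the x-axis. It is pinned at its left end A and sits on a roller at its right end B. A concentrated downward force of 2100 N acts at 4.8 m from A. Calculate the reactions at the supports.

A_x = 0, A_y = 967.4 N, B_y = 1133 N

Taking moments about A: B_y·8.9 − 2100·4.8 = 0 → B_y = 10080/8.9 = 1132.58 ≈ 1133 N.
ΣF_y = 0: A_y + 1132.58 − 2100 = 0 → A_y = 967.4 N.
ΣF_x = 0: no horizontal applied forces, so A_x = 0.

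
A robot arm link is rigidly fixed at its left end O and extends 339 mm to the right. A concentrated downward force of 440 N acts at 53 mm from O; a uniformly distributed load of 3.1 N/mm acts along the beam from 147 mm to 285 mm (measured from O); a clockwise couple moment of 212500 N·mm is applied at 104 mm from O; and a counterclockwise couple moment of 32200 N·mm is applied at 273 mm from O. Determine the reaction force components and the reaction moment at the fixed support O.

Resultant of the distributed load: 3.1 × 138 = 427.8 N at 216 mm from O.
ΣF_x = 0: O_x = 0.
ΣF_y = 0: O_y − 440 − 3.1·138 = 0 → O_y = 867.8 N.
ΣM about O: M_O − 440·53 − (3.1·138)·216 − 212500 + 32200 = 0 → M_O = 296000 N·mm.

O_x = 0, O_y = 867.8 N, M_O = 296000 N·mm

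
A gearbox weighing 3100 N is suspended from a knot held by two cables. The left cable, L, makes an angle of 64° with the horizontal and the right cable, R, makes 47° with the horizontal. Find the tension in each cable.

T_L = 2265 N, T_R = 1456 N

ΣF_x = 0: −T_L·cos64° + T_R·cos47° = 0 → T_R = 0.642774·T_L.
ΣF_y = 0: T_L·sin64° + T_R·sin47° = 3100.
Substitute: T_L·(0.898794 + 0.642774·0.731354) = 3100 → T_L = 2264.61 ≈ 2265 N.
Then T_R = 0.642774 × 2264.61 = 1456 N.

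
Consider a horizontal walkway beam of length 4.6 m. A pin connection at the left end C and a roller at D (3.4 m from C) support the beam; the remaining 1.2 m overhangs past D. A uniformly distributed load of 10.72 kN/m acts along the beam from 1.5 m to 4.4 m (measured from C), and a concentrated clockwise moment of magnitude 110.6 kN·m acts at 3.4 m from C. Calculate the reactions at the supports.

C_x = 0, C_y = -28.41 kN, D_y = 59.50 kN

Resultant of the distributed load: 10.72 × 2.9 = 31.088 kN at 2.95 m from C.
Moments about C: D_y·3.4 − (10.72·2.9)·2.95 − 110.6 = 0 → D_y = 202.3096/3.4 = 59.5028 ≈ 59.50 kN.
ΣF_y = 0: C_y + 59.5028 − 10.72·2.9 = 0 → C_y = -28.41 kN.
ΣF_x = 0: no horizontal applied forces, so C_x = 0.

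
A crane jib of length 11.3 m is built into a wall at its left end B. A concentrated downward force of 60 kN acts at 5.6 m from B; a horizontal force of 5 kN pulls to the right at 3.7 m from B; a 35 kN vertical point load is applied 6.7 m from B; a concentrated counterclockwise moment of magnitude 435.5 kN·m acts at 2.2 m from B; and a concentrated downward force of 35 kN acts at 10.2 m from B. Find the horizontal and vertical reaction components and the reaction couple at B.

B_x = -5.000 kN, B_y = 130.0 kN, M_B = 492.0 kN·m

ΣF_x = 0: B_x + 5 = 0 → B_x = -5.000 kN.
ΣF_y = 0: B_y − 60 − 35 − 35 = 0 → B_y = 130.0 kN.
ΣM about B: M_B − 60·5.6 − 35·6.7 + 435.5 − 35·10.2 = 0 → M_B = 492.0 kN·m.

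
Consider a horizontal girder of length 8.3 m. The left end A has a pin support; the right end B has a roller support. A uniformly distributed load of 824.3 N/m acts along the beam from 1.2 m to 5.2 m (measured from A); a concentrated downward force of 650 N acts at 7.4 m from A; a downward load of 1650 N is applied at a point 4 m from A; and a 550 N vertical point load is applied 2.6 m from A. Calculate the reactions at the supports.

A_x = 0, A_y = 3329 N, B_y = 2818 N

Resultant of the distributed load: 824.3 × 4 = 3297.2 N at 3.2 m from A.
Taking moments about A: B_y·8.3 − (824.3·4)·3.2 − 650·7.4 − 1650·4 − 550·2.6 = 0 → B_y = 23391.04/8.3 = 2818.2 ≈ 2818 N.
ΣF_y = 0: A_y + 2818.2 − 824.3·4 − 650 − 1650 − 550 = 0 → A_y = 3329 N.
ΣF_x = 0: no horizontal applied forces, so A_x = 0.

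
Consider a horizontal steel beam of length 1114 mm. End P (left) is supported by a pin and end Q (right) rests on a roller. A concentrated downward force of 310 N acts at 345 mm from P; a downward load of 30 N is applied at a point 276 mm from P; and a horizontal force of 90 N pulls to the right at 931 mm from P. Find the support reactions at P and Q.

P_x = -90.00 N, P_y = 236.6 N, Q_y = 103.4 N

Moments about P: Q_y·1114 − 310·345 − 30·276 = 0 → Q_y = 115230/1114 = 103.438 ≈ 103.4 N.
ΣF_y = 0: P_y + 103.438 − 310 − 30 = 0 → P_y = 236.6 N.
ΣF_x = 0: P_x + 90 = 0 → P_x = -90.00 N.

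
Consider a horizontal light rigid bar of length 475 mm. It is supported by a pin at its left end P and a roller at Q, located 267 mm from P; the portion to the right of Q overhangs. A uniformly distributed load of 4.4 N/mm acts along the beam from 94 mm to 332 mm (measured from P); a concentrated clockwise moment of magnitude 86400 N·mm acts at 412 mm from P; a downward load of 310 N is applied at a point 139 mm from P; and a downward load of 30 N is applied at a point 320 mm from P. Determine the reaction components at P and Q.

Resultant of the distributed load: 4.4 × 238 = 1047.2 N at 213 mm from P.
Moments about P: Q_y·267 − (4.4·238)·213 − 86400 − 310·139 − 30·320 = 0 → Q_y = 362143.6/267 = 1356.34 ≈ 1356 N.
ΣF_y = 0: P_y + 1356.34 − 4.4·238 − 310 − 30 = 0 → P_y = 30.86 N.
ΣF_x = 0: no horizontal applied forces, so P_x = 0.

P_x = 0, P_y = 30.86 N, Q_y = 1356 N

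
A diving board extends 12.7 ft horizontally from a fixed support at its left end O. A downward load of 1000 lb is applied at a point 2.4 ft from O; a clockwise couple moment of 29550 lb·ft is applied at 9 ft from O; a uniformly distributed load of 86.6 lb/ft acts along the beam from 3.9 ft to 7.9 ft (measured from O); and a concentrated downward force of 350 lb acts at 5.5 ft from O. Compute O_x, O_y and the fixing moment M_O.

Resultant of the distributed load: 86.6 × 4 = 346.4 lb at 5.9 ft from O.
ΣF_x = 0: O_x = 0.
ΣF_y = 0: O_y − 1000 − 86.6·4 − 350 = 0 → O_y = 1696 lb.
ΣM about O: M_O − 1000·2.4 − 29550 − (86.6·4)·5.9 − 350·5.5 = 0 → M_O = 35920 lb·ft.

O_x = 0, O_y = 1696 lb, M_O = 35920 lb·ft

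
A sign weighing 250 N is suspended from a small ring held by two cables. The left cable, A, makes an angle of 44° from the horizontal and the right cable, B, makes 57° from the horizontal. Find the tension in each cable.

T_A = 138.7 N, T_B = 183.2 N

ΣF_x = 0: −T_A·cos44° + T_B·cos57° = 0 → T_B = 1.32076·T_A.
ΣF_y = 0: T_A·sin44° + T_B·sin57° = 250.
Substitute: T_A·(0.694658 + 1.32076·0.838671) = 250 → T_A = 138.708 ≈ 138.7 N.
Then T_B = 1.32076 × 138.708 = 183.2 N.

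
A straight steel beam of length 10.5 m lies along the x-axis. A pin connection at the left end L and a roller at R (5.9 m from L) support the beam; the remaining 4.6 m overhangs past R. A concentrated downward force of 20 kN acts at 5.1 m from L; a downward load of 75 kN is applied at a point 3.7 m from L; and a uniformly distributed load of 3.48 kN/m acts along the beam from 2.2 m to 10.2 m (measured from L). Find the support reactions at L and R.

Resultant of the distributed load: 3.48 × 8 = 27.84 kN at 6.2 m from L.
Moments about L: R_y·5.9 − 20·5.1 − 75·3.7 − (3.48·8)·6.2 = 0 → R_y = 552.108/5.9 = 93.5776 ≈ 93.58 kN.
ΣF_y = 0: L_y + 93.5776 − 20 − 75 − 3.48·8 = 0 → L_y = 29.26 kN.
ΣF_x = 0: no horizontal applied forces, so L_x = 0.

L_x = 0, L_y = 29.26 kN, R_y = 93.58 kN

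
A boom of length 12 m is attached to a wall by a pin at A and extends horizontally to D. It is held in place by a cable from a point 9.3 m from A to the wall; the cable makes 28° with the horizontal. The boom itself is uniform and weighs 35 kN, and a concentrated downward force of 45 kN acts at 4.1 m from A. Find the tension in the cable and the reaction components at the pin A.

T = 90.36 kN, A_x = 79.78 kN, A_y = 37.58 kN

ΣM about A: T·sin28°·9.3 − 35·6 − 45·4.1 = 0 → T = 394.5/(9.3·0.469472) = 90.3555 ≈ 90.36 kN.
ΣF_x = 0: A_x − T·cos28° = 0 → A_x = 90.3555 × 0.882948 = 79.78 kN.
ΣF_y = 0: A_y + T·sin28° − 35 − 45 = 0 → A_y = 80 − 90.3555 × 0.469472 = 37.58 kN.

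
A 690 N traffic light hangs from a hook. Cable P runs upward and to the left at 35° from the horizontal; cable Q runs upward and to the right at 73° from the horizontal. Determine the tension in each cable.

T_P = 212.1 N, T_Q = 594.3 N

ΣF_x = 0: −T_P·cos35° + T_Q·cos73° = 0 → T_Q = 2.80175·T_P.
ΣF_y = 0: T_P·sin35° + T_Q·sin73° = 690.
Substitute: T_P·(0.573576 + 2.80175·0.956305) = 690 → T_P = 212.118 ≈ 212.1 N.
Then T_Q = 2.80175 × 212.118 = 594.3 N.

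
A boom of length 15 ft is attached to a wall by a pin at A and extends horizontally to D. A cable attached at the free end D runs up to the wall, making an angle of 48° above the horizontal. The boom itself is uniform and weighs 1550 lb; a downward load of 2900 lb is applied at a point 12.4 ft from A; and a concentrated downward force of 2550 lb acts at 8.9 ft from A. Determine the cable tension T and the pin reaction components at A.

ΣM about A: T·sin48°·15 − 1550·7.5 − 2900·12.4 − 2550·8.9 = 0 → T = 70280/(15·0.743145) = 6304.74 ≈ 6305 lb.
ΣF_x = 0: A_x − T·cos48° = 0 → A_x = 6304.74 × 0.669131 = 4219 lb.
ΣF_y = 0: A_y + T·sin48° − 1550 − 2900 − 2550 = 0 → A_y = 7000 − 6304.74 × 0.743145 = 2315 lb.

T = 6305 lb, A_x = 4219 lb, A_y = 2315 lb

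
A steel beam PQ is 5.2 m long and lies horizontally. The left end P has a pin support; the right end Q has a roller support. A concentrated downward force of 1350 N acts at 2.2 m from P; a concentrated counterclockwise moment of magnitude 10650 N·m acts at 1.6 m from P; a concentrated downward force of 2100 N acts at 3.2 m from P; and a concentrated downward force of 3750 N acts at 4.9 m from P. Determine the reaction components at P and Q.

Taking moments about P: Q_y·5.2 − 1350·2.2 + 10650 − 2100·3.2 − 3750·4.9 = 0 → Q_y = 17415/5.2 = 3349.04 ≈ 3349 N.
ΣF_y = 0: P_y + 3349.04 − 1350 − 2100 − 3750 = 0 → P_y = 3851 N.
ΣF_x = 0: no horizontal applied forces, so P_x = 0.

P_x = 0, P_y = 3851 N, Q_y = 3349 N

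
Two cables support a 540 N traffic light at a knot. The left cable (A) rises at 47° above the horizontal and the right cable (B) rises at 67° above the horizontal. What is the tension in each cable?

T_A = 231.0 N, T_B = 403.1 N

ΣF_x = 0: −T_A·cos47° + T_B·cos67° = 0 → T_B = 1.74544·T_A.
ΣF_y = 0: T_A·sin47° + T_B·sin67° = 540.
Substitute: T_A·(0.731354 + 1.74544·0.920505) = 540 → T_A = 230.963 ≈ 231.0 N.
Then T_B = 1.74544 × 230.963 = 403.1 N.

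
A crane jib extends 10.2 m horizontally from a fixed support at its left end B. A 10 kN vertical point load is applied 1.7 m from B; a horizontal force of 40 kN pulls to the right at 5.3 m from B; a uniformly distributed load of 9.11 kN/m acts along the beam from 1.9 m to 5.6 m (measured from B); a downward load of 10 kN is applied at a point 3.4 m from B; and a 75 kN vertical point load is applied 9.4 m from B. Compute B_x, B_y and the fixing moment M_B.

Resultant of the distributed load: 9.11 × 3.7 = 33.707 kN at 3.75 m from B.
ΣF_x = 0: B_x + 40 = 0 → B_x = -40.00 kN.
ΣF_y = 0: B_y − 10 − 9.11·3.7 − 10 − 75 = 0 → B_y = 128.7 kN.
ΣM about B: M_B − 10·1.7 − (9.11·3.7)·3.75 − 10·3.4 − 75·9.4 = 0 → M_B = 882.4 kN·m.

B_x = -40.00 kN, B_y = 128.7 kN, M_B = 882.4 kN·m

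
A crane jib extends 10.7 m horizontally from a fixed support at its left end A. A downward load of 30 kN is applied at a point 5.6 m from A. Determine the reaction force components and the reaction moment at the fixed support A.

A_x = 0, A_y = 30.00 kN, M_A = 168.0 kN·m

ΣF_x = 0: A_x = 0.
ΣF_y = 0: A_y − 30 = 0 → A_y = 30.00 kN.
ΣM about A: M_A − 30·5.6 = 0 → M_A = 168.0 kN·m.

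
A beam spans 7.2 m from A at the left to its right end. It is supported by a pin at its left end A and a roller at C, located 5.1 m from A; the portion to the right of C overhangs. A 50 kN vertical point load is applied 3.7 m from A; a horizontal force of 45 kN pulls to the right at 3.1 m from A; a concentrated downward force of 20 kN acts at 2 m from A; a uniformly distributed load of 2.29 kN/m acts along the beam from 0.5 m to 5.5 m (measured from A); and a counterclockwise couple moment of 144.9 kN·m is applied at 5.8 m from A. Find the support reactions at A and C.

A_x = -45.00 kN, A_y = 59.01 kN, C_y = 22.44 kN

Resultant of the distributed load: 2.29 × 5 = 11.45 kN at 3 m from A.
ΣM about A: C_y·5.1 − 50·3.7 − 20·2 − (2.29·5)·3 + 144.9 = 0 → C_y = 114.45/5.1 = 22.4412 ≈ 22.44 kN.
ΣF_y = 0: A_y + 22.4412 − 50 − 20 − 2.29·5 = 0 → A_y = 59.01 kN.
ΣF_x = 0: A_x + 45 = 0 → A_x = -45.00 kN.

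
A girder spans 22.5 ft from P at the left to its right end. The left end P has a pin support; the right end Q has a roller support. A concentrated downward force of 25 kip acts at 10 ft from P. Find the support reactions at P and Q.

Taking moments about P: Q_y·22.5 − 25·10 = 0 → Q_y = 250/22.5 = 11.1111 ≈ 11.11 kip.
ΣF_y = 0: P_y + 11.1111 − 25 = 0 → P_y = 13.89 kip.
ΣF_x = 0: no horizontal applied forces, so P_x = 0.

P_x = 0, P_y = 13.89 kip, Q_y = 11.11 kip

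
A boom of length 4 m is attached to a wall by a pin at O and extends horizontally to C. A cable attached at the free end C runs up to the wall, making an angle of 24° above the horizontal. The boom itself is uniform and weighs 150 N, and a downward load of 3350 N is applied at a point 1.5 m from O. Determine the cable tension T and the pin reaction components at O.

T = 3273 N, O_x = 2990 N, O_y = 2169 N

ΣM about O: T·sin24°·4 − 150·2 − 3350·1.5 = 0 → T = 5325/(4·0.406737) = 3273 N.
ΣF_x = 0: O_x − T·cos24° = 0 → O_x = 3273 × 0.913545 = 2990 N.
ΣF_y = 0: O_y + T·sin24° − 150 − 3350 = 0 → O_y = 3500 − 3273 × 0.406737 = 2169 N.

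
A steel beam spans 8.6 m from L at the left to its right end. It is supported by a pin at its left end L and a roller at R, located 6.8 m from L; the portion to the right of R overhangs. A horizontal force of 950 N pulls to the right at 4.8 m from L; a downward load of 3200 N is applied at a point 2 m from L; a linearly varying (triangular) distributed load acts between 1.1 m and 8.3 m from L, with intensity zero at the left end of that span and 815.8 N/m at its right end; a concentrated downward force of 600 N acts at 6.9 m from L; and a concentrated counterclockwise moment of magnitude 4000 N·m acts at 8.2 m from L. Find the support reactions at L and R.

L_x = -950.0 N, L_y = 3227 N, R_y = 3510 N

Resultant of the triangular load: ½ × 815.8 × 7.2 = 2936.88 N, acting at 5.9 m from L (one-third of the span from the peak).
Moments about L: R_y·6.8 − 3200·2 − (½·815.8·7.2)·5.9 − 600·6.9 + 4000 = 0 → R_y = 23867.592/6.8 = 3509.94 ≈ 3510 N.
ΣF_y = 0: L_y + 3509.94 − 3200 − ½·815.8·7.2 − 600 = 0 → L_y = 3227 N.
ΣF_x = 0: L_x + 950 = 0 → L_x = -950.0 N.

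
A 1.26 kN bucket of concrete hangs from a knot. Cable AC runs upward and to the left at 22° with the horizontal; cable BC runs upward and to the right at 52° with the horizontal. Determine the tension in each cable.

ΣF_x = 0: −T_AC·cos22° + T_BC·cos52° = 0 → T_BC = 1.506·T_AC.
ΣF_y = 0: T_AC·sin22° + T_BC·sin52° = 1.26.
Substitute: T_AC·(0.374607 + 1.506·0.788011) = 1.26 → T_AC = 0.806993 ≈ 0.8070 kN.
Then T_BC = 1.506 × 0.806993 = 1.215 kN.

T_AC = 0.8070 kN, T_BC = 1.215 kN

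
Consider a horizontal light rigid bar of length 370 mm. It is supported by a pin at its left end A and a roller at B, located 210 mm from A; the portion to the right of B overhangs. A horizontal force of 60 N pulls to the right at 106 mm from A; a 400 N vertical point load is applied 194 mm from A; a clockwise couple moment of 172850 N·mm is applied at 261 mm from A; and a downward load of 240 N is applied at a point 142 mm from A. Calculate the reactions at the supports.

A_x = -60.00 N, A_y = -714.9 N, B_y = 1355 N

Taking moments about A: B_y·210 − 400·194 − 172850 − 240·142 = 0 → B_y = 284530/210 = 1354.9 ≈ 1355 N.
ΣF_y = 0: A_y + 1354.9 − 400 − 240 = 0 → A_y = -714.9 N.
ΣF_x = 0: A_x + 60 = 0 → A_x = -60.00 N.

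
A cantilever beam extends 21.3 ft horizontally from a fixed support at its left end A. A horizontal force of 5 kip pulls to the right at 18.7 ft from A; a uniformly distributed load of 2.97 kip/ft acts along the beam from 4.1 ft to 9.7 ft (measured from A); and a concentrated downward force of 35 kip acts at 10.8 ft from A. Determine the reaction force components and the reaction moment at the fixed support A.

A_x = -5.000 kip, A_y = 51.63 kip, M_A = 492.8 kip·ft

Resultant of the distributed load: 2.97 × 5.6 = 16.632 kip at 6.9 ft from A.
ΣF_x = 0: A_x + 5 = 0 → A_x = -5.000 kip.
ΣF_y = 0: A_y − 2.97·5.6 − 35 = 0 → A_y = 51.63 kip.
ΣM about A: M_A − (2.97·5.6)·6.9 − 35·10.8 = 0 → M_A = 492.8 kip·ft.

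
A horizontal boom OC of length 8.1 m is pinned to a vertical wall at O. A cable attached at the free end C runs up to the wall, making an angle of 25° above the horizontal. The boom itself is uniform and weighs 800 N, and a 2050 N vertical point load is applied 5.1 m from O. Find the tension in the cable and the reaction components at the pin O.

T = 4001 N, O_x = 3626 N, O_y = 1159 N

ΣM about O: T·sin25°·8.1 − 800·4.05 − 2050·5.1 = 0 → T = 13695/(8.1·0.422618) = 4000.64 ≈ 4001 N.
ΣF_x = 0: O_x − T·cos25° = 0 → O_x = 4000.64 × 0.906308 = 3626 N.
ΣF_y = 0: O_y + T·sin25° − 800 − 2050 = 0 → O_y = 2850 − 4000.64 × 0.422618 = 1159 N.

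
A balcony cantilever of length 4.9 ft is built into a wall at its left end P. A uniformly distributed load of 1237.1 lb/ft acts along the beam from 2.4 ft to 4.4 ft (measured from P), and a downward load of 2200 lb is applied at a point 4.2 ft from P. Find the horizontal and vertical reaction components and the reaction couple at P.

Resultant of the distributed load: 1237.1 × 2 = 2474.2 lb at 3.4 ft from P.
ΣF_x = 0: P_x = 0.
ΣF_y = 0: P_y − 1237.1·2 − 2200 = 0 → P_y = 4674 lb.
ΣM about P: M_P − (1237.1·2)·3.4 − 2200·4.2 = 0 → M_P = 17650 lb·ft.

P_x = 0, P_y = 4674 lb, M_P = 17650 lb·ft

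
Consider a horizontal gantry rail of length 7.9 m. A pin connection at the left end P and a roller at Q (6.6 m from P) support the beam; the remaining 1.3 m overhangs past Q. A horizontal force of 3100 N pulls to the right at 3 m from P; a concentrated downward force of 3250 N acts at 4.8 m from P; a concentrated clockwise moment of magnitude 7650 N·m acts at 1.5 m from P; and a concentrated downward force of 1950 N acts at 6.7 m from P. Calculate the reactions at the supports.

ΣM about P: Q_y·6.6 − 3250·4.8 − 7650 − 1950·6.7 = 0 → Q_y = 36315/6.6 = 5502.27 ≈ 5502 N.
ΣF_y = 0: P_y + 5502.27 − 3250 − 1950 = 0 → P_y = -302.3 N.
ΣF_x = 0: P_x + 3100 = 0 → P_x = -3100 N.

P_x = -3100 N, P_y = -302.3 N, Q_y = 5502 N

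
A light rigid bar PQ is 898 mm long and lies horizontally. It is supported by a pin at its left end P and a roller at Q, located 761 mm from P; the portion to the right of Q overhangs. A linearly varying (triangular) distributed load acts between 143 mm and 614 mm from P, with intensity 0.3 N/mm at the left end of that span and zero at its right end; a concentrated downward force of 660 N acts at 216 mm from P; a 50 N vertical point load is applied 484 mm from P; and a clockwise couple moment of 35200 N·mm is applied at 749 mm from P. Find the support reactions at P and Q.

Resultant of the triangular load: ½ × 0.3 × 471 = 70.65 N, acting at 300 mm from P (one-third of the span from the peak).
ΣM about P: Q_y·761 − (½·0.3·471)·300 − 660·216 − 50·484 − 35200 = 0 → Q_y = 223155/761 = 293.239 ≈ 293.2 N.
ΣF_y = 0: P_y + 293.239 − ½·0.3·471 − 660 − 50 = 0 → P_y = 487.4 N.
ΣF_x = 0: no horizontal applied forces, so P_x = 0.

P_x = 0, P_y = 487.4 N, Q_y = 293.2 N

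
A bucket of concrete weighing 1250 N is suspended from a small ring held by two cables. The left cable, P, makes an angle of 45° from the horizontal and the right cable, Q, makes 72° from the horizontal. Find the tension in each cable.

ΣF_x = 0: −T_P·cos45° + T_Q·cos72° = 0 → T_Q = 2.28825·T_P.
ΣF_y = 0: T_P·sin45° + T_Q·sin72° = 1250.
Substitute: T_P·(0.707107 + 2.28825·0.951057) = 1250 → T_P = 433.522 ≈ 433.5 N.
Then T_Q = 2.28825 × 433.522 = 992.0 N.

T_P = 433.5 N, T_Q = 992.0 N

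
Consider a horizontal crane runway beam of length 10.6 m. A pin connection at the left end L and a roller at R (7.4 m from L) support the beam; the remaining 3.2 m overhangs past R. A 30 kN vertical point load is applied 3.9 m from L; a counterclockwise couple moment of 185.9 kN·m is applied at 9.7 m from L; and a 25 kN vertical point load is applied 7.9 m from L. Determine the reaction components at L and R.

Taking moments about L: R_y·7.4 − 30·3.9 + 185.9 − 25·7.9 = 0 → R_y = 128.6/7.4 = 17.3784 ≈ 17.38 kN.
ΣF_y = 0: L_y + 17.3784 − 30 − 25 = 0 → L_y = 37.62 kN.
ΣF_x = 0: no horizontal applied forces, so L_x = 0.

L_x = 0, L_y = 37.62 kN, R_y = 17.38 kN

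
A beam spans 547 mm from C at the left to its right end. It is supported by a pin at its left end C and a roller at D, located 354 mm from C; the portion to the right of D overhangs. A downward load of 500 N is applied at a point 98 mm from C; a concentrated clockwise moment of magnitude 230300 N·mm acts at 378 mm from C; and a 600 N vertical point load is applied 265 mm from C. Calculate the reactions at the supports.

C_x = 0, C_y = -138.1 N, D_y = 1238 N

Taking moments about C: D_y·354 − 500·98 − 230300 − 600·265 = 0 → D_y = 438300/354 = 1238.14 ≈ 1238 N.
ΣF_y = 0: C_y + 1238.14 − 500 − 600 = 0 → C_y = -138.1 N.
ΣF_x = 0: no horizontal applied forces, so C_x = 0.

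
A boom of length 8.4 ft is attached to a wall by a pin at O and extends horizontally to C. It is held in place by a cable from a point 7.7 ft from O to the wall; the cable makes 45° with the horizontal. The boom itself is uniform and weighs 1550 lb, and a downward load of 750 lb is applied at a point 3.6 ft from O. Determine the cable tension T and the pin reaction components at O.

ΣM about O: T·sin45°·7.7 − 1550·4.2 − 750·3.6 = 0 → T = 9210/(7.7·0.707107) = 1691.55 ≈ 1692 lb.
ΣF_x = 0: O_x − T·cos45° = 0 → O_x = 1691.55 × 0.707107 = 1196 lb.
ΣF_y = 0: O_y + T·sin45° − 1550 − 750 = 0 → O_y = 2300 − 1691.55 × 0.707107 = 1104 lb.

T = 1692 lb, O_x = 1196 lb, O_y = 1104 lb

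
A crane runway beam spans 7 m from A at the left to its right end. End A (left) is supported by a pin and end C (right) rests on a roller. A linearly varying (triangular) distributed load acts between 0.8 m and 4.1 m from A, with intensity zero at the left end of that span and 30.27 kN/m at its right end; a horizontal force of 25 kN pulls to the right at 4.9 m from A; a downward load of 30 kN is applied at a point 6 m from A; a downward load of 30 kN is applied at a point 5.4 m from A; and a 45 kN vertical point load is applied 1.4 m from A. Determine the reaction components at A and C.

Resultant of the triangular load: ½ × 30.27 × 3.3 = 49.9455 kN, acting at 3 m from A (one-third of the span from the peak).
ΣM about A: C_y·7 − (½·30.27·3.3)·3 − 30·6 − 30·5.4 − 45·1.4 = 0 → C_y = 554.8365/7 = 79.2624 ≈ 79.26 kN.
ΣF_y = 0: A_y + 79.2624 − ½·30.27·3.3 − 30 − 30 − 45 = 0 → A_y = 75.68 kN.
ΣF_x = 0: A_x + 25 = 0 → A_x = -25.00 kN.

A_x = -25.00 kN, A_y = 75.68 kN, C_y = 79.26 kN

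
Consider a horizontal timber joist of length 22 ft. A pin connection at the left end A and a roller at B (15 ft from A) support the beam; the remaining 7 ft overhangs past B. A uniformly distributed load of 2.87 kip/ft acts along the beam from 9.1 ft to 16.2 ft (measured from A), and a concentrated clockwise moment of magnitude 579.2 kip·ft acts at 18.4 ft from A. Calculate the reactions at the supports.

Resultant of the distributed load: 2.87 × 7.1 = 20.377 kip at 12.65 ft from A.
Taking moments about A: B_y·15 − (2.87·7.1)·12.65 − 579.2 = 0 → B_y = 836.96905/15 = 55.7979 ≈ 55.80 kip.
ΣF_y = 0: A_y + 55.7979 − 2.87·7.1 = 0 → A_y = -35.42 kip.
ΣF_x = 0: no horizontal applied forces, so A_x = 0.

A_x = 0, A_y = -35.42 kip, B_y = 55.80 kip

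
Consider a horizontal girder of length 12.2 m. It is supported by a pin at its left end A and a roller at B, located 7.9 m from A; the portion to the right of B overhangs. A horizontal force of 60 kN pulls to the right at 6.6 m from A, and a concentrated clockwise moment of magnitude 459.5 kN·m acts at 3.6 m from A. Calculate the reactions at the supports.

Moments about A: B_y·7.9 − 459.5 = 0 → B_y = 459.5/7.9 = 58.1646 ≈ 58.16 kN.
ΣF_y = 0: A_y + 58.1646  = 0 → A_y = -58.16 kN.
ΣF_x = 0: A_x + 60 = 0 → A_x = -60.00 kN.

A_x = -60.00 kN, A_y = -58.16 kN, B_y = 58.16 kN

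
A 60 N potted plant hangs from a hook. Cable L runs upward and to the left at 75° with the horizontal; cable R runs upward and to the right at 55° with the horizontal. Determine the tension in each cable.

T_L = 44.93 N, T_R = 20.27 N

ΣF_x = 0: −T_L·cos75° + T_R·cos55° = 0 → T_R = 0.451237·T_L.
ΣF_y = 0: T_L·sin75° + T_R·sin55° = 60.
Substitute: T_L·(0.965926 + 0.451237·0.819152) = 60 → T_L = 44.9251 ≈ 44.93 N.
Then T_R = 0.451237 × 44.9251 = 20.27 N.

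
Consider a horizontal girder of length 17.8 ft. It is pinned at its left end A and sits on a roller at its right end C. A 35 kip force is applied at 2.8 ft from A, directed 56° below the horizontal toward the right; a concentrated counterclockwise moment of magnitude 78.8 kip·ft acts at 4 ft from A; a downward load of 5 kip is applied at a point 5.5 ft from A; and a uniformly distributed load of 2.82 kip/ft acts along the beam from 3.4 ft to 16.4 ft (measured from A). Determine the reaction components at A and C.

A_x = -19.57 kip, A_y = 48.60 kip, C_y = 22.07 kip

Resultant of the distributed load: 2.82 × 13 = 36.66 kip at 9.9 ft from A.
ΣM about A: C_y·17.8 − 35·sin56°·2.8 + 78.8 − 5·5.5 − (2.82·13)·9.9 = 0 → C_y = 392.88/17.8 = 22.0719 ≈ 22.07 kip.
ΣF_y = 0: A_y + 22.0719 − 35·sin56° − 5 − 2.82·13 = 0 → A_y = 48.60 kip.
ΣF_x = 0: A_x + 35·cos56° = 0 → A_x = -19.57 kip.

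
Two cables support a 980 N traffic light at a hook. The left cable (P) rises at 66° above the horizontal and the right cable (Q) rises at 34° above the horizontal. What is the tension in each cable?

ΣF_x = 0: −T_P·cos66° + T_Q·cos34° = 0 → T_Q = 0.490613·T_P.
ΣF_y = 0: T_P·sin66° + T_Q·sin34° = 980.
Substitute: T_P·(0.913545 + 0.490613·0.559193) = 980 → T_P = 824.991 ≈ 825.0 N.
Then T_Q = 0.490613 × 824.991 = 404.8 N.

T_P = 825.0 N, T_Q = 404.8 N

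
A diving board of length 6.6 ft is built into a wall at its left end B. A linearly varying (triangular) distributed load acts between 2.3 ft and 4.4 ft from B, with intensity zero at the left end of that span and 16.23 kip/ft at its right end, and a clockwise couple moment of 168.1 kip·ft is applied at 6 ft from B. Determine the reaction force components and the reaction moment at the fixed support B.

Resultant of the triangular load: ½ × 16.23 × 2.1 = 17.0415 kip, acting at 3.7 ft from B (one-third of the span from the peak).
ΣF_x = 0: B_x = 0.
ΣF_y = 0: B_y − ½·16.23·2.1 = 0 → B_y = 17.04 kip.
ΣM about B: M_B − (½·16.23·2.1)·3.7 − 168.1 = 0 → M_B = 231.2 kip·ft.

B_x = 0, B_y = 17.04 kip, M_B = 231.2 kip·ft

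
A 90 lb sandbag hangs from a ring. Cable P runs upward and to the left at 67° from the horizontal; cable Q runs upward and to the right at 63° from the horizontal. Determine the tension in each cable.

ΣF_x = 0: −T_P·cos67° + T_Q·cos63° = 0 → T_Q = 0.860659·T_P.
ΣF_y = 0: T_P·sin67° + T_Q·sin63° = 90.
Substitute: T_P·(0.920505 + 0.860659·0.891007) = 90 → T_P = 53.3378 ≈ 53.34 lb.
Then T_Q = 0.860659 × 53.3378 = 45.91 lb.

T_P = 53.34 lb, T_Q = 45.91 lb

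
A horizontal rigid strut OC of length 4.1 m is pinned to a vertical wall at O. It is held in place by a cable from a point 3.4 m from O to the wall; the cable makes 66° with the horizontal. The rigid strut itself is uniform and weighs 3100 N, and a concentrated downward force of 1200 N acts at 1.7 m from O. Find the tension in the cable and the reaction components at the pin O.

ΣM about O: T·sin66°·3.4 − 3100·2.05 − 1200·1.7 = 0 → T = 8395/(3.4·0.913545) = 2702.79 ≈ 2703 N.
ΣF_x = 0: O_x − T·cos66° = 0 → O_x = 2702.79 × 0.406737 = 1099 N.
ΣF_y = 0: O_y + T·sin66° − 3100 − 1200 = 0 → O_y = 4300 − 2702.79 × 0.913545 = 1831 N.

T = 2703 N, O_x = 1099 N, O_y = 1831 N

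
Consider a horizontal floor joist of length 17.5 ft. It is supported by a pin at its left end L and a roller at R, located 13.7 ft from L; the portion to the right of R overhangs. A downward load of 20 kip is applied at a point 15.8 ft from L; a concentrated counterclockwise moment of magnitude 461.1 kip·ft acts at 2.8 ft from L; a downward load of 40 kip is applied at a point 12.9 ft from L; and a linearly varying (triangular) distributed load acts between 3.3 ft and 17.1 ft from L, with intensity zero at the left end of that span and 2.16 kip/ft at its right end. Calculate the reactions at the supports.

L_x = 0, L_y = 34.23 kip, R_y = 40.67 kip

Resultant of the triangular load: ½ × 2.16 × 13.8 = 14.904 kip, acting at 12.5 ft from L (one-third of the span from the peak).
Taking moments about L: R_y·13.7 − 20·15.8 + 461.1 − 40·12.9 − (½·2.16·13.8)·12.5 = 0 → R_y = 557.2/13.7 = 40.6715 ≈ 40.67 kip.
ΣF_y = 0: L_y + 40.6715 − 20 − 40 − ½·2.16·13.8 = 0 → L_y = 34.23 kip.
ΣF_x = 0: no horizontal applied forces, so L_x = 0.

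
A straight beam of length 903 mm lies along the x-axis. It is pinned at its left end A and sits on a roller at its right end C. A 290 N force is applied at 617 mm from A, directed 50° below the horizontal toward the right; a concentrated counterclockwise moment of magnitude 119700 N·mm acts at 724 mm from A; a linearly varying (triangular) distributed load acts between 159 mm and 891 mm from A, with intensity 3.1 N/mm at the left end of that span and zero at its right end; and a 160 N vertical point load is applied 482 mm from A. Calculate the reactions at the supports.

Resultant of the triangular load: ½ × 3.1 × 732 = 1134.6 N, acting at 403 mm from A (one-third of the span from the peak).
Taking moments about A: C_y·903 − 290·sin50°·617 + 119700 − (½·3.1·732)·403 − 160·482 = 0 → C_y = 551732/903 = 610.999 ≈ 611.0 N.
ΣF_y = 0: A_y + 610.999 − 290·sin50° − ½·3.1·732 − 160 = 0 → A_y = 905.8 N.
ΣF_x = 0: A_x + 290·cos50° = 0 → A_x = -186.4 N.

A_x = -186.4 N, A_y = 905.8 N, C_y = 611.0 N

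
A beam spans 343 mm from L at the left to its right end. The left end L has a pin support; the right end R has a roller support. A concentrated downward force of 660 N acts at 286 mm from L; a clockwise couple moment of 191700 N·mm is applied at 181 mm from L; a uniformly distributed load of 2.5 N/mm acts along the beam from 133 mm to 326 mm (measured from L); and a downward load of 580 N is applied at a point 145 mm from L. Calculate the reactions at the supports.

L_x = 0, L_y = 45.26 N, R_y = 1677 N

Resultant of the distributed load: 2.5 × 193 = 482.5 N at 229.5 mm from L.
Moments about L: R_y·343 − 660·286 − 191700 − (2.5·193)·229.5 − 580·145 = 0 → R_y = 575293.75/343 = 1677.24 ≈ 1677 N.
ΣF_y = 0: L_y + 1677.24 − 660 − 2.5·193 − 580 = 0 → L_y = 45.26 N.
ΣF_x = 0: no horizontal applied forces, so L_x = 0.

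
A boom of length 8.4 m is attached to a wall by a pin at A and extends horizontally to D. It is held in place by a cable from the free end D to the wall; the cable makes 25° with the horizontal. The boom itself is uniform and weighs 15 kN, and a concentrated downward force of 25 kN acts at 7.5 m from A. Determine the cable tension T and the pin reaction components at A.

ΣM about A: T·sin25°·8.4 − 15·4.2 − 25·7.5 = 0 → T = 250.5/(8.4·0.422618) = 70.5636 ≈ 70.56 kN.
ΣF_x = 0: A_x − T·cos25° = 0 → A_x = 70.5636 × 0.906308 = 63.95 kN.
ΣF_y = 0: A_y + T·sin25° − 15 − 25 = 0 → A_y = 40 − 70.5636 × 0.422618 = 10.18 kN.

T = 70.56 kN, A_x = 63.95 kN, A_y = 10.18 kN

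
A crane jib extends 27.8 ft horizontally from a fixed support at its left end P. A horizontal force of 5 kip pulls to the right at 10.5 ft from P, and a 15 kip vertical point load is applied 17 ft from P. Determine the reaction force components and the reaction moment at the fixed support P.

P_x = -5.000 kip, P_y = 15.00 kip, M_P = 255.0 kip·ft

ΣF_x = 0: P_x + 5 = 0 → P_x = -5.000 kip.
ΣF_y = 0: P_y − 15 = 0 → P_y = 15.00 kip.
ΣM about P: M_P − 15·17 = 0 → M_P = 255.0 kip·ft.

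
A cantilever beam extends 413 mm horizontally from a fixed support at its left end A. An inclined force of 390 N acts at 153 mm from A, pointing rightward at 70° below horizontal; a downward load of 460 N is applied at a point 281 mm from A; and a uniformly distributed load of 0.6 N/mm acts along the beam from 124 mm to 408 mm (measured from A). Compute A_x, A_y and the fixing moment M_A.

A_x = -133.4 N, A_y = 996.9 N, M_A = 230700 N·mm

Resultant of the distributed load: 0.6 × 284 = 170.4 N at 266 mm from A.
ΣF_x = 0: A_x + 390·cos70° = 0 → A_x = -133.4 N.
ΣF_y = 0: A_y − 390·sin70° − 460 − 0.6·284 = 0 → A_y = 996.9 N.
ΣM about A: M_A − 390·sin70°·153 − 460·281 − (0.6·284)·266 = 0 → M_A = 230700 N·mm.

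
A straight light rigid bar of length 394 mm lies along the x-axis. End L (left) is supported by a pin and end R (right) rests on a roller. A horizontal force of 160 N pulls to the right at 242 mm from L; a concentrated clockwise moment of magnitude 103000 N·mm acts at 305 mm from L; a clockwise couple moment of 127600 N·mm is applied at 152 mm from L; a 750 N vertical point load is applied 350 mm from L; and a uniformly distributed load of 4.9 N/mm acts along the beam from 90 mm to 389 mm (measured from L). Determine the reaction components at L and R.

L_x = -160.0 N, L_y = 72.99 N, R_y = 2142 N

Resultant of the distributed load: 4.9 × 299 = 1465.1 N at 239.5 mm from L.
Taking moments about L: R_y·394 − 103000 − 127600 − 750·350 − (4.9·299)·239.5 = 0 → R_y = 843991.45/394 = 2142.11 ≈ 2142 N.
ΣF_y = 0: L_y + 2142.11 − 750 − 4.9·299 = 0 → L_y = 72.99 N.
ΣF_x = 0: L_x + 160 = 0 → L_x = -160.0 N.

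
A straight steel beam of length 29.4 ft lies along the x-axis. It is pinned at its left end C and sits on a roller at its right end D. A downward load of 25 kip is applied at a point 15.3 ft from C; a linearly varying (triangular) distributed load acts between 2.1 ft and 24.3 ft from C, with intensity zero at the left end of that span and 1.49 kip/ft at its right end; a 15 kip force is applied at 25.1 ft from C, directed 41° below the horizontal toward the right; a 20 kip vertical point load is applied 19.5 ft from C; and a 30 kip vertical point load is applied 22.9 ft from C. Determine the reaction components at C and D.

Resultant of the triangular load: ½ × 1.49 × 22.2 = 16.539 kip, acting at 16.9 ft from C (one-third of the span from the peak).
Taking moments about C: D_y·29.4 − 25·15.3 − (½·1.49·22.2)·16.9 − 15·sin41°·25.1 − 20·19.5 − 30·22.9 = 0 → D_y = 1986.02/29.4 = 67.5517 ≈ 67.55 kip.
ΣF_y = 0: C_y + 67.5517 − 25 − ½·1.49·22.2 − 15·sin41° − 20 − 30 = 0 → C_y = 33.83 kip.
ΣF_x = 0: C_x + 15·cos41° = 0 → C_x = -11.32 kip.

C_x = -11.32 kip, C_y = 33.83 kip, D_y = 67.55 kip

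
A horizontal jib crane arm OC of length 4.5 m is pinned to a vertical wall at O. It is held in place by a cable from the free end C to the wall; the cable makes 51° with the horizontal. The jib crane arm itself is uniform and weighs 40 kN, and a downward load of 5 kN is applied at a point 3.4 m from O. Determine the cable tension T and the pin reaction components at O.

T = 30.60 kN, O_x = 19.25 kN, O_y = 21.22 kN

ΣM about O: T·sin51°·4.5 − 40·2.25 − 5·3.4 = 0 → T = 107/(4.5·0.777146) = 30.5963 ≈ 30.60 kN.
ΣF_x = 0: O_x − T·cos51° = 0 → O_x = 30.5963 × 0.62932 = 19.25 kN.
ΣF_y = 0: O_y + T·sin51° − 40 − 5 = 0 → O_y = 45 − 30.5963 × 0.777146 = 21.22 kN.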